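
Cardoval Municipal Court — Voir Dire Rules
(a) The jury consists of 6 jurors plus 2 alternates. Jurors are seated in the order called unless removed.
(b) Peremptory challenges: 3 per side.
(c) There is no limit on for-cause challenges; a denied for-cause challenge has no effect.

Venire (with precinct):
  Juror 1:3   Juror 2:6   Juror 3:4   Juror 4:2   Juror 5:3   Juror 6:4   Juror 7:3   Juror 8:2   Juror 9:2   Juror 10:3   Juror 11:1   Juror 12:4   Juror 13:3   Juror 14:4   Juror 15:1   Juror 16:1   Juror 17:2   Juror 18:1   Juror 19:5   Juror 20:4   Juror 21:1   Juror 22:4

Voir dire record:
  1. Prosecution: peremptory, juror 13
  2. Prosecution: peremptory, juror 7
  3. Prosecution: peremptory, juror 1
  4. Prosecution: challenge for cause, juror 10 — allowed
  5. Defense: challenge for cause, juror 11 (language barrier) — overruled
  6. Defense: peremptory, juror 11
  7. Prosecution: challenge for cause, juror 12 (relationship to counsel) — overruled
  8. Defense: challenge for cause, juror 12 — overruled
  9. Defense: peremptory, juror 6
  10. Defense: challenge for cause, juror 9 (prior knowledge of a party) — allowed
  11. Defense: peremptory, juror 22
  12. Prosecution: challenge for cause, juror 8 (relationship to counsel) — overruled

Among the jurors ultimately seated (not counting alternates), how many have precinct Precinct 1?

0

Removed: #1, #6, #7, #9, #10, #11, #13, #22.
Seated jurors 1–6: #2, #3, #4, #5, #8, #12 (alternates #14, #15 not counted).
None of those are in Precinct 1 → 0.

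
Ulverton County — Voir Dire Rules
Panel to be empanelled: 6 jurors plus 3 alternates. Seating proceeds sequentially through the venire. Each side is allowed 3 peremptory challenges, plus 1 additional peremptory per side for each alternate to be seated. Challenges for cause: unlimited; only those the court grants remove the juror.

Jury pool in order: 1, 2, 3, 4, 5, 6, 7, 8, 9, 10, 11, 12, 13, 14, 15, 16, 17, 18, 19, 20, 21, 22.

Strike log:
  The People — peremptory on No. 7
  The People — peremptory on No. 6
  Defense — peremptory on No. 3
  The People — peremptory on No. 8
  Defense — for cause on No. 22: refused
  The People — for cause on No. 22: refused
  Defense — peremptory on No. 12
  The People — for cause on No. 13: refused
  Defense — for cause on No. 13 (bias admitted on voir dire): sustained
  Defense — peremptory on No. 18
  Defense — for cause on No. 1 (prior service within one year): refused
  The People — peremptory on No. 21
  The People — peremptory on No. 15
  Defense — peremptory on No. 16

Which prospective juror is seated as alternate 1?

11

Removed: #3, #6, #7, #8, #12, #13, #15, #16, #18, #21. (#1, #22 stay — for-cause denied.)
Seating in order: seats 1–6 → #1, #2, #4, #5, #9, #10; alternates → #11, #14, #17.
So alternate 1 is #11.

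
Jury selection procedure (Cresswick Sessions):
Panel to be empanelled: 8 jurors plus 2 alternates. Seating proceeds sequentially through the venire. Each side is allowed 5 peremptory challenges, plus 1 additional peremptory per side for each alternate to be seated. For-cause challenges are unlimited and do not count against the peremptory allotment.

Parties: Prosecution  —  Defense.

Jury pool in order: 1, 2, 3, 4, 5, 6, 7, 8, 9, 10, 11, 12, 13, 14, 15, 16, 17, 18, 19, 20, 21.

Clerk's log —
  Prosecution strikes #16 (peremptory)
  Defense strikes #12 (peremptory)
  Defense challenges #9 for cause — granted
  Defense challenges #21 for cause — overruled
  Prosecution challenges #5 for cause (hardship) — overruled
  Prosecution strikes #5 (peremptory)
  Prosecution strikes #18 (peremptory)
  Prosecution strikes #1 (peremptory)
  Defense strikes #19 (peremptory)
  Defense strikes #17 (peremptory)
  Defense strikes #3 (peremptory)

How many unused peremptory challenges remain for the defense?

Defense allotment: 5 base + 1 × 2 alternates = 7.
Defense peremptories used: #12, #19, #17, #3 — 4 (for-cause on #9, #21 don't count).
Remaining: 7 − 4 = 3.

3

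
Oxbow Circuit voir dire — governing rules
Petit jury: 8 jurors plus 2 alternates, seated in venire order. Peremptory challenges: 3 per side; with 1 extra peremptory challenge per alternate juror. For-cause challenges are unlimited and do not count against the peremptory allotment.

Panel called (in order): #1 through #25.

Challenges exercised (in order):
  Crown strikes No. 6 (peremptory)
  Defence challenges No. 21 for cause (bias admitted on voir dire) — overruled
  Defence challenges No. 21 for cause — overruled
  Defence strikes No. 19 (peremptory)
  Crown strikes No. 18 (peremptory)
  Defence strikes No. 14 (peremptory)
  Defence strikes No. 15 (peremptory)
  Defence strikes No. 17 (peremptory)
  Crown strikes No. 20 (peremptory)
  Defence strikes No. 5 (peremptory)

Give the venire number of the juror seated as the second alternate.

Removed: #5, #6, #14, #15, #17, #18, #19, #20. (#21 stays — for-cause denied.)
Filling seats in venire order through position 10: #1, #2, #3, #4, #7, #8, #9, #10, #11, #12.
So alternate 2 is #12.

12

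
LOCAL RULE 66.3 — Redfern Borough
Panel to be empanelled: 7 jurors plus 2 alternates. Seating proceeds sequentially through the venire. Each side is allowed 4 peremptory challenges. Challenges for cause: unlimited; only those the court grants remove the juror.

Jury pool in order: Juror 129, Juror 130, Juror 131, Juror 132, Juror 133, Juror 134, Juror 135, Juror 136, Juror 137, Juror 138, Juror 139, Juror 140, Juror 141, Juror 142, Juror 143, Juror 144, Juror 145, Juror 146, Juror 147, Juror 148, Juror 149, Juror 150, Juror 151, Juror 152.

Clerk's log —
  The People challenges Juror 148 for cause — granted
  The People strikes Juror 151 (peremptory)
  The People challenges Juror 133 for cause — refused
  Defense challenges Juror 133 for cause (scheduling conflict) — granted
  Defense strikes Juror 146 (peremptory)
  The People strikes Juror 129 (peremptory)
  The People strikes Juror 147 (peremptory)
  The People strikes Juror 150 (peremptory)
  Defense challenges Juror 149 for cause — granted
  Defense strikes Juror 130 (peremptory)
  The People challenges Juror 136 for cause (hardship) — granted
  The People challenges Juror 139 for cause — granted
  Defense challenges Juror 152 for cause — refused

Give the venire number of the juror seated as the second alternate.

Removed: #129, #130, #133, #136, #139, #146, #147, #148, #149, #150, #151. (#152 stays — for-cause denied.)
Filling seats in venire order through position 9: #131, #132, #134, #135, #137, #138, #140, #141, #142.
So alternate 2 is #142.

142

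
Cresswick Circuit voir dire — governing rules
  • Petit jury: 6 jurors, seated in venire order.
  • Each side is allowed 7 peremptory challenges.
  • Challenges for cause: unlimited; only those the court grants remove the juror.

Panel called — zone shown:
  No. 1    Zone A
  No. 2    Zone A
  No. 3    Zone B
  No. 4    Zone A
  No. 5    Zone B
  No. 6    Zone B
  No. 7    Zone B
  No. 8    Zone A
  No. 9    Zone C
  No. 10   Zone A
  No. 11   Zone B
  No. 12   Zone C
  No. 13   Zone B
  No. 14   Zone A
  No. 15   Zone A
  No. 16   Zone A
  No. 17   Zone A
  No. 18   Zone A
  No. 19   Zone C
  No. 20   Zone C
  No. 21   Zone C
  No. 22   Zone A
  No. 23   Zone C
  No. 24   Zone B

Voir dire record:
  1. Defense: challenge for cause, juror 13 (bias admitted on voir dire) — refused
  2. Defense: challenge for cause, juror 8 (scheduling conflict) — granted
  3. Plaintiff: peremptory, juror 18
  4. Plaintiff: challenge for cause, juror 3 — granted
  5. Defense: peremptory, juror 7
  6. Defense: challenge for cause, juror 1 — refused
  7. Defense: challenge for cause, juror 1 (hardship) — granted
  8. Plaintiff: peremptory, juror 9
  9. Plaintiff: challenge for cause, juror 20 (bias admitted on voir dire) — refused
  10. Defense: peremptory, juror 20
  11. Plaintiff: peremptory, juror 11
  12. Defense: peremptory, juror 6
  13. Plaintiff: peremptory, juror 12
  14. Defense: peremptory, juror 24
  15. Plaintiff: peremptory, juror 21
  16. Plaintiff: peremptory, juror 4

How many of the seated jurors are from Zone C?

Removed: #1, #3, #4, #6, #7, #8, #9, #11, #12, #18, #20, #21, #24.
Seated jurors 1–6: #2, #5, #10, #13, #14, #15.
None of those are in Zone C → 0.

0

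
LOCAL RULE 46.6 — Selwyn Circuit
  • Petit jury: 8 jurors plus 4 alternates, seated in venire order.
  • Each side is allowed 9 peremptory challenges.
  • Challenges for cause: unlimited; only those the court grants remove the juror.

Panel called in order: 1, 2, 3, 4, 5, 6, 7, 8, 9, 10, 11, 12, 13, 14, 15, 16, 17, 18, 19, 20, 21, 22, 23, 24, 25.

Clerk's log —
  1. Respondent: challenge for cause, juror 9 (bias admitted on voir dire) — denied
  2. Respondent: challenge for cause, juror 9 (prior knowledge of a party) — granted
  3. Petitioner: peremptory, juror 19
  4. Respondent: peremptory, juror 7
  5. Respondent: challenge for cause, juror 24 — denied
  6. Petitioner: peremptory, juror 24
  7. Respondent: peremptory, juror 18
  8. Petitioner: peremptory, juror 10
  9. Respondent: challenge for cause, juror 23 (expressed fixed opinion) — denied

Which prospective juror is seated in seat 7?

Removed: #7, #9, #10, #18, #19, #24. (#23 stays — for-cause denied.)
Seating in order: seats 1–8 → #1, #2, #3, #4, #5, #6, #8, #11; alternates → #12, #13, #14, #15.
So seat 7 is #8.

8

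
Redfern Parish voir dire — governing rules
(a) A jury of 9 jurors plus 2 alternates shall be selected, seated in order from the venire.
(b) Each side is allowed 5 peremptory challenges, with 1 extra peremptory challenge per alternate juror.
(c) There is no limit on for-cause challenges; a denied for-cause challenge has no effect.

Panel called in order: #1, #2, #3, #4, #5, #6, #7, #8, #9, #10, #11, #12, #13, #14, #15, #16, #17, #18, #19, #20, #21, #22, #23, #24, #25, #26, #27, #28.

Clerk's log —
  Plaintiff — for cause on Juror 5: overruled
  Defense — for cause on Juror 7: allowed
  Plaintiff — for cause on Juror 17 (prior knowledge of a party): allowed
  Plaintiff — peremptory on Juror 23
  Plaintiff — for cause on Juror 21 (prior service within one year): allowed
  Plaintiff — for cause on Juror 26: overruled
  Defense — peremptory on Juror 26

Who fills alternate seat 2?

Removed: #7, #17, #21, #23, #26. (#5 stays — for-cause denied.)
Seating in order: seats 1–9 → #1, #2, #3, #4, #5, #6, #8, #9, #10; alternates → #11, #12.
So alternate 2 is #12.

12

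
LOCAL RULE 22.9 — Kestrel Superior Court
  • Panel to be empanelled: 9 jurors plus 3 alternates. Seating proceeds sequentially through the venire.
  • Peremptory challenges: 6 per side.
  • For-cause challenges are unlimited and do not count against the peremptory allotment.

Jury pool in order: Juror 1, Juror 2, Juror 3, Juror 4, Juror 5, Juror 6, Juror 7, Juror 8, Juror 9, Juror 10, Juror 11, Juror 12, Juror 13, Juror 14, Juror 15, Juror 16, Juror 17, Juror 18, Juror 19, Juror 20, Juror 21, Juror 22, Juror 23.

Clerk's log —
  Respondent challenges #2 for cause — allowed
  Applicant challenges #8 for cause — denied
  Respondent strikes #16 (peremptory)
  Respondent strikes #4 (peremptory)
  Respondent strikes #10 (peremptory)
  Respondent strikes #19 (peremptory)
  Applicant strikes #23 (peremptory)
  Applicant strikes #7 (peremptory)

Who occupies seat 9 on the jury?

Removed: #2, #4, #7, #10, #16, #19, #23. (#8 stays — for-cause denied.)
Seating in order: seats 1–9 → #1, #3, #5, #6, #8, #9, #11, #12, #13; alternates → #14, #15, #17.
So seat 9 is #13.

13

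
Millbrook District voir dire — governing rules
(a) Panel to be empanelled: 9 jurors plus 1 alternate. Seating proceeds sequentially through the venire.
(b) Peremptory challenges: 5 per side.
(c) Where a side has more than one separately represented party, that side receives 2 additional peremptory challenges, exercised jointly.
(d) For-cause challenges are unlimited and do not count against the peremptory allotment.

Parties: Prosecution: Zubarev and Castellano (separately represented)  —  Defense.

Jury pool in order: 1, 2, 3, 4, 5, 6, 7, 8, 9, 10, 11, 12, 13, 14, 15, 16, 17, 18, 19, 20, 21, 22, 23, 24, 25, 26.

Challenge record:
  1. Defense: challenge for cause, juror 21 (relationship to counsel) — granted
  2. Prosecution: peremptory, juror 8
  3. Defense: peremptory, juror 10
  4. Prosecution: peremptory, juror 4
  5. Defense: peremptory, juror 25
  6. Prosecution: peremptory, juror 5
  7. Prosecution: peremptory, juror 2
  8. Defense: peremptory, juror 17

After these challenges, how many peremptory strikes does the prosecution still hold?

3

Prosecution allotment: 5 base + 2 multi-party = 7.
Prosecution peremptories used: #8, #4, #5, #2 — 4.
Remaining: 7 − 4 = 3.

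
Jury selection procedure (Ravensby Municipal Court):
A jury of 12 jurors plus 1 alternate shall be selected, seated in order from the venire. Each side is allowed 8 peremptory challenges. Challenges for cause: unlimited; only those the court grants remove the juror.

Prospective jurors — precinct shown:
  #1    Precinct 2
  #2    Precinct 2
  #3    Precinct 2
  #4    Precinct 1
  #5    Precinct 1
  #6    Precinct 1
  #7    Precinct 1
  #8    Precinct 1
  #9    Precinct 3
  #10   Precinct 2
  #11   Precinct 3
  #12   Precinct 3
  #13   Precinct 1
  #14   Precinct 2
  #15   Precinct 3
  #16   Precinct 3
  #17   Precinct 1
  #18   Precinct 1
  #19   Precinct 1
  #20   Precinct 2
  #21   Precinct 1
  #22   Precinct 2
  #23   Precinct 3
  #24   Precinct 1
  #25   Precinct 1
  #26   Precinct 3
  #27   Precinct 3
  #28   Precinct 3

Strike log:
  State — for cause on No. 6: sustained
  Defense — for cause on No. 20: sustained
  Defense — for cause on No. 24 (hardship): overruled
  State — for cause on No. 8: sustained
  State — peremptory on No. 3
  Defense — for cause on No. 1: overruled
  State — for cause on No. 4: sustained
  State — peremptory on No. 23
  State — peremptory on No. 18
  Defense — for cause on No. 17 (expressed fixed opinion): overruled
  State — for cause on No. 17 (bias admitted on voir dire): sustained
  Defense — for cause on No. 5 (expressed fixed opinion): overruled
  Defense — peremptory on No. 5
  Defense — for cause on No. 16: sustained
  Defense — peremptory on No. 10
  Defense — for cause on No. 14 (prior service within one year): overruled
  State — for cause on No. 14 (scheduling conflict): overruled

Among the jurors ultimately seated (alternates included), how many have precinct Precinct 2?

Removed: #3, #4, #5, #6, #8, #10, #16, #17, #18, #20, #23.
Seated (13 incl. alternates): #1, #2, #7, #9, #11, #12, #13, #14, #15, #19, #21, #22, #24.
Of those, in Precinct 2: #1, #2, #14, #22 → 4.

4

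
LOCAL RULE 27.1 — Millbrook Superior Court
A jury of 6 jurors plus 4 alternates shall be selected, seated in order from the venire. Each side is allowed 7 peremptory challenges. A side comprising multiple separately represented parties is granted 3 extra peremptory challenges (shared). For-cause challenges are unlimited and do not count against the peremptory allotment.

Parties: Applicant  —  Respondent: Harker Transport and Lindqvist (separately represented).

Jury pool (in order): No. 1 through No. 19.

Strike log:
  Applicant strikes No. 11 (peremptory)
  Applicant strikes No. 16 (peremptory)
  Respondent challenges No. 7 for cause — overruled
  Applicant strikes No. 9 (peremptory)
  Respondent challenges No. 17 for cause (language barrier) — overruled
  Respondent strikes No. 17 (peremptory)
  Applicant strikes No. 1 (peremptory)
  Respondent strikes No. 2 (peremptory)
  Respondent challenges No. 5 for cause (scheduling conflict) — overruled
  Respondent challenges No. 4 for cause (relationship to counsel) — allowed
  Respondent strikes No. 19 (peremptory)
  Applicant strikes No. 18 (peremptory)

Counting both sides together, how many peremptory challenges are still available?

Applicant allotment: 7. Respondent allotment: 7 base + 3 multi-party = 10.
Applicant peremptories used: #11, #16, #9, #1, #18 — 5.
Respondent peremptories used: #17, #2, #19 — 3 (for-cause on #7, #17, #5, #4 don't count).
Remaining: (7 − 5) + (10 − 3) = 9.

9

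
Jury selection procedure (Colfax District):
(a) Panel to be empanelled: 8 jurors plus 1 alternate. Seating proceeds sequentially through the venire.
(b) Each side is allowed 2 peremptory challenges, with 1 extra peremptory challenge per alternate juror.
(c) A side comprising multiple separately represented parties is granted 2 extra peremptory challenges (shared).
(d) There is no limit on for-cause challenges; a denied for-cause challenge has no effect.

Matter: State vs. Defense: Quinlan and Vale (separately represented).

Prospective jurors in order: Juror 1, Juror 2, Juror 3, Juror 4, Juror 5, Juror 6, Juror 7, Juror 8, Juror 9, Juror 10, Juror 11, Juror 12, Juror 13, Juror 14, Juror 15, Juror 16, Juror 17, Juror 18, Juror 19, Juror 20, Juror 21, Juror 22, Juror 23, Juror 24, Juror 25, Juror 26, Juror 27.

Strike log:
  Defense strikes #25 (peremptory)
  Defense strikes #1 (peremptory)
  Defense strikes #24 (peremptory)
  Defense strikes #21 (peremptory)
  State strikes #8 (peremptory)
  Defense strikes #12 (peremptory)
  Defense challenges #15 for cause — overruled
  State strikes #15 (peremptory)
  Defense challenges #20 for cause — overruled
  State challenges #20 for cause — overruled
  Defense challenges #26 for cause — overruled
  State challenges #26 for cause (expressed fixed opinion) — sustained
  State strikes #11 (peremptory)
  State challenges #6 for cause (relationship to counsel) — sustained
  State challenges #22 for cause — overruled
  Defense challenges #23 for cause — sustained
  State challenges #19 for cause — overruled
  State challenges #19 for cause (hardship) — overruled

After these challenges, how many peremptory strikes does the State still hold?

0

State allotment: 2 base + 1 × 1 alternate = 3.
State peremptories used: #8, #15, #11 — 3 (for-cause on #20, #26, #6, #22, #19, #19 don't count).
Remaining: 3 − 3 = 0.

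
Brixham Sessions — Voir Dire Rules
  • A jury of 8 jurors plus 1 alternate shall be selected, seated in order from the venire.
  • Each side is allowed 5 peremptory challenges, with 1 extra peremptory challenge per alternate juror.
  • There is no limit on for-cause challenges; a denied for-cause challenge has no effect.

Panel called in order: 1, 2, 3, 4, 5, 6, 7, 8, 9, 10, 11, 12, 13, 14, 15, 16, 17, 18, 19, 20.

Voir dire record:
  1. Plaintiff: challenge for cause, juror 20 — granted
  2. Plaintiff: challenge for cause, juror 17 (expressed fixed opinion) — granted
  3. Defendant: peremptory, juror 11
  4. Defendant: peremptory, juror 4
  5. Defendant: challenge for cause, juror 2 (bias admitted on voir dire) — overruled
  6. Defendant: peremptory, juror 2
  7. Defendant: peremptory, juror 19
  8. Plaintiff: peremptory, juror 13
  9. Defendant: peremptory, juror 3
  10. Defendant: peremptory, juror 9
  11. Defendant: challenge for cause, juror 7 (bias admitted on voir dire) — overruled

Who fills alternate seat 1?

Removed: #2, #3, #4, #9, #11, #13, #17, #19, #20. (#7 stays — for-cause denied.)
Seating in order: seats 1–8 → #1, #5, #6, #7, #8, #10, #12, #14; alternates → #15.
So alternate 1 is #15.

15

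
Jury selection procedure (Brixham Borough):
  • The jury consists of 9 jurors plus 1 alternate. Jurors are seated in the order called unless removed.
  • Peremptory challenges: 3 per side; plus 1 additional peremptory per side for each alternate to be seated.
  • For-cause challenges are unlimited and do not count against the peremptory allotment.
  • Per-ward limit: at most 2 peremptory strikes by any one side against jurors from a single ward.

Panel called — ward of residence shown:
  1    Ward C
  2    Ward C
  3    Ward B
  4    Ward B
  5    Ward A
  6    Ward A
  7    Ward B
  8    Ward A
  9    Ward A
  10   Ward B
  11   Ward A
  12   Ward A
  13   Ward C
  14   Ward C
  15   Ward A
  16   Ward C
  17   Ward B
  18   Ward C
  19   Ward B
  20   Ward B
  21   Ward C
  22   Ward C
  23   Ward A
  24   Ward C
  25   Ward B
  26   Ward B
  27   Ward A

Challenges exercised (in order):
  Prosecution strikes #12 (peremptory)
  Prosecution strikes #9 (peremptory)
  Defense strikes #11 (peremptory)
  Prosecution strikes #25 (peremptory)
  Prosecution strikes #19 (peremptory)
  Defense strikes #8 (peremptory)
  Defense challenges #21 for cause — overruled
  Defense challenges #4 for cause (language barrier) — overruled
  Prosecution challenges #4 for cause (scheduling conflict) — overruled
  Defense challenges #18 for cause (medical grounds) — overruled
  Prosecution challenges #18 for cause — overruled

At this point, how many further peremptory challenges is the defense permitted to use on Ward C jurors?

Defense peremptories so far: #11, #8 — 2 of 4 used, 2 left overall.
Against Ward C: none yet — per-ward cap 2 leaves 2.
Binding limit: min(2, 2) = 2.

2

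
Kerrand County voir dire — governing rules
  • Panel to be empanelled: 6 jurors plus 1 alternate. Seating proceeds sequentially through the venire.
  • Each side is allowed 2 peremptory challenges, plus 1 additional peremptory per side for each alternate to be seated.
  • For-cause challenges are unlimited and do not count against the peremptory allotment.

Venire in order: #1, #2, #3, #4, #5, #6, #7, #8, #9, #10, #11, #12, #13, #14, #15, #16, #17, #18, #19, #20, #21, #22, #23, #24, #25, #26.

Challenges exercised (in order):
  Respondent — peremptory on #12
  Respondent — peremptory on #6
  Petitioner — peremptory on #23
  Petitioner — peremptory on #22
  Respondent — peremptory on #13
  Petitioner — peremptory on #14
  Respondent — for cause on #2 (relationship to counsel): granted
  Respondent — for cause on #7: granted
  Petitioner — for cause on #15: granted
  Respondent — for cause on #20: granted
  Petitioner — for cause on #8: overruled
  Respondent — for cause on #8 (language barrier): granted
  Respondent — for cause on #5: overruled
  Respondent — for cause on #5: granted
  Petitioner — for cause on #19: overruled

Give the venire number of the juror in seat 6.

Removed: #2, #5, #6, #7, #8, #12, #13, #14, #15, #20, #22, #23. (#19 stays — for-cause denied.)
Filling seats in venire order through position 6: #1, #3, #4, #9, #10, #11.
So seat 6 is #11.

11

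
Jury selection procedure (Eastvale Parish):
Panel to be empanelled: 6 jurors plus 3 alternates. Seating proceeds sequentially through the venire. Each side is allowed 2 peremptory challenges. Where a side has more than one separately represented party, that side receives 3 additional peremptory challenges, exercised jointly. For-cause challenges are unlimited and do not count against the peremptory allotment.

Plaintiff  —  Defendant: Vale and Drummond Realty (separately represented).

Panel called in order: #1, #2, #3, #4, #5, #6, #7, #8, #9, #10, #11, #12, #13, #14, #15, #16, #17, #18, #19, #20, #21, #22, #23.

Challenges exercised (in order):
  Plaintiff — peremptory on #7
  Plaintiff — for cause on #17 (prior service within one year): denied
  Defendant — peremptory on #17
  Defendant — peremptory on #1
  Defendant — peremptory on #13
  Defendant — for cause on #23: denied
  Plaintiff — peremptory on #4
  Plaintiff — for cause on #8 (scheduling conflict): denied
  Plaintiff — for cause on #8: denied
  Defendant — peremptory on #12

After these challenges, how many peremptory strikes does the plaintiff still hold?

0

Plaintiff allotment: 2.
Plaintiff peremptories used: #7, #4 — 2 (for-cause on #17, #8, #8 don't count).
Remaining: 2 − 2 = 0.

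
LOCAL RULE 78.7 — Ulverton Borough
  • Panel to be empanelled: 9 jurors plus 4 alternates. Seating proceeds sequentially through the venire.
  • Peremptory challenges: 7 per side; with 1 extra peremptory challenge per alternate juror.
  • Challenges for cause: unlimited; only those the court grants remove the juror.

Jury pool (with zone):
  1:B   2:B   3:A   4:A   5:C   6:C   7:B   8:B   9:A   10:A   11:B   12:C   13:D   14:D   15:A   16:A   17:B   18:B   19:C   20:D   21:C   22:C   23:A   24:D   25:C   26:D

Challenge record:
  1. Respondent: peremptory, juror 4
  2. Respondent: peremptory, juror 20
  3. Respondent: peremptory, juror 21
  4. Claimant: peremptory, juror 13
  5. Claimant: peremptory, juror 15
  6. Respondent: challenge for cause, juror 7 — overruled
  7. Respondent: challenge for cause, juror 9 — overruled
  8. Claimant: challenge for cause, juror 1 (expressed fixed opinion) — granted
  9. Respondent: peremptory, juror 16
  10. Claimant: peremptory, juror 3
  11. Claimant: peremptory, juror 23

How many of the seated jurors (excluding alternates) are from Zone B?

4

Removed: #1, #3, #4, #13, #15, #16, #20, #21, #23.
Seated jurors 1–9: #2, #5, #6, #7, #8, #9, #10, #11, #12 (alternates #14, #17, #18, #19 not counted).
Of those, in Zone B: #2, #7, #8, #11 → 4.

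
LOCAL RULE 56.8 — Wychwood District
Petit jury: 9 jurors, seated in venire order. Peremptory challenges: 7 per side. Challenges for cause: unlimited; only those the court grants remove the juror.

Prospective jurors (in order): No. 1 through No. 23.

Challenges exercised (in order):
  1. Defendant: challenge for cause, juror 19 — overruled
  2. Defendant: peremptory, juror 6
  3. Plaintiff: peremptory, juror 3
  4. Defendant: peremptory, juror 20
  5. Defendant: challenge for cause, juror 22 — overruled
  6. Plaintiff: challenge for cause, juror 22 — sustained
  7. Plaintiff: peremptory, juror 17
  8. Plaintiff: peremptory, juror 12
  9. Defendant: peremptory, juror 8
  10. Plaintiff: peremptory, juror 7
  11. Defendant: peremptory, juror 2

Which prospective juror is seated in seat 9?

15

Removed: #2, #3, #6, #7, #8, #12, #17, #20, #22. (#19 stays — for-cause denied.)
Seating in order: seats 1–9 → #1, #4, #5, #9, #10, #11, #13, #14, #15.
So seat 9 is #15.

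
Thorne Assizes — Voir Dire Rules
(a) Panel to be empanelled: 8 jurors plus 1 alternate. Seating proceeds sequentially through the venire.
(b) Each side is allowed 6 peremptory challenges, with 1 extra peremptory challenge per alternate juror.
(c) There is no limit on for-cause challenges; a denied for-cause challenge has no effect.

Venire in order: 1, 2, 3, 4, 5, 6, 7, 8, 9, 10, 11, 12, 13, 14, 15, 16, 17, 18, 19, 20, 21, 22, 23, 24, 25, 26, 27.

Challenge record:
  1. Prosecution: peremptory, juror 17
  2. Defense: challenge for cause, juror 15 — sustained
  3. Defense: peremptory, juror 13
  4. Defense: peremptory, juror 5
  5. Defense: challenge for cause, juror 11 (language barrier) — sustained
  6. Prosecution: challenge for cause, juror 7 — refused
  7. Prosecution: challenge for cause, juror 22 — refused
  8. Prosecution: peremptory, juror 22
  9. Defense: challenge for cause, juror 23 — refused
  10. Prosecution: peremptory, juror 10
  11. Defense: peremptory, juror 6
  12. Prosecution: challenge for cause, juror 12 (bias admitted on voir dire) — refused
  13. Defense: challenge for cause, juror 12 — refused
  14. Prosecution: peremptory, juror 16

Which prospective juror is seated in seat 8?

Removed: #5, #6, #10, #11, #13, #15, #16, #17, #22. (#7, #12, #23 stay — for-cause denied.)
Seating in order: seats 1–8 → #1, #2, #3, #4, #7, #8, #9, #12; alternates → #14.
So seat 8 is #12.

12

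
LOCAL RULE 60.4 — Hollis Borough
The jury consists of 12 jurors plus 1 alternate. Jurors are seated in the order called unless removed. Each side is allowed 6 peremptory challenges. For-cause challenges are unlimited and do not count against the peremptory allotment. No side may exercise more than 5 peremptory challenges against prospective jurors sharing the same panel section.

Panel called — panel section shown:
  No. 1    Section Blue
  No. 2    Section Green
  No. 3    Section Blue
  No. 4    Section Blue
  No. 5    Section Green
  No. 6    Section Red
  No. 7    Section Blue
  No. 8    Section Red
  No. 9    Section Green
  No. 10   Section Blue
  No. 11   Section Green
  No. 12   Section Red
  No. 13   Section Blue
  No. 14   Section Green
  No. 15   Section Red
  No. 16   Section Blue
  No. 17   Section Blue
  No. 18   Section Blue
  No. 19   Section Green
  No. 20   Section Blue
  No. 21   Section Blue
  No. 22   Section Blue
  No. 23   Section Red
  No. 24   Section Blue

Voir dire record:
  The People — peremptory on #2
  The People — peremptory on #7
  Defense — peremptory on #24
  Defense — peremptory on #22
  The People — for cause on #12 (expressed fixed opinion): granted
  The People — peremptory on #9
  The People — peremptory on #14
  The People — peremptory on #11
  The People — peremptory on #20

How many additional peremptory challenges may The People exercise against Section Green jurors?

0

The People peremptories so far: #2, #7, #9, #14, #11, #20 — 6 of 6 used, 0 left overall.
Against Section Green: #2, #9, #14, #11 — 4 used; per-section cap 5 leaves 1.
Binding limit: min(0, 1) = 0.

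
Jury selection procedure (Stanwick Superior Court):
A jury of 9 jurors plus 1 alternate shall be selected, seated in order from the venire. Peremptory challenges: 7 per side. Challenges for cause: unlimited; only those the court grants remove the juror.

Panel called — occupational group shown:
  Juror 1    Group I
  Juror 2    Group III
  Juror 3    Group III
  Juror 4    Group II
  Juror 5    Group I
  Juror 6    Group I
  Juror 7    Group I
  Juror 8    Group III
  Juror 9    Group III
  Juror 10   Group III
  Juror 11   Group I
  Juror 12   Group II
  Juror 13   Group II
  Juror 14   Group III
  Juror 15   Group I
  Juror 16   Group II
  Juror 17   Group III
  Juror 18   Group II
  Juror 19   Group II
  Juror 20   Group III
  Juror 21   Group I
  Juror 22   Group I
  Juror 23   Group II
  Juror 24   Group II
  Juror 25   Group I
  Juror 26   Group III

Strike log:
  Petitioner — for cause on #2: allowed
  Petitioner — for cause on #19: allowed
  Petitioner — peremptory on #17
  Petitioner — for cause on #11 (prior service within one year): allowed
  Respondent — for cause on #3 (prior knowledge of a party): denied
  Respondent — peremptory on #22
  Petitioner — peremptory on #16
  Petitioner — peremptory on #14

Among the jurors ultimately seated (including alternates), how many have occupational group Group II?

2

Removed: #2, #11, #14, #16, #17, #19, #22.
Seated (10 incl. alternates): #1, #3, #4, #5, #6, #7, #8, #9, #10, #12.
Of those, in Group II: #4, #12 → 2.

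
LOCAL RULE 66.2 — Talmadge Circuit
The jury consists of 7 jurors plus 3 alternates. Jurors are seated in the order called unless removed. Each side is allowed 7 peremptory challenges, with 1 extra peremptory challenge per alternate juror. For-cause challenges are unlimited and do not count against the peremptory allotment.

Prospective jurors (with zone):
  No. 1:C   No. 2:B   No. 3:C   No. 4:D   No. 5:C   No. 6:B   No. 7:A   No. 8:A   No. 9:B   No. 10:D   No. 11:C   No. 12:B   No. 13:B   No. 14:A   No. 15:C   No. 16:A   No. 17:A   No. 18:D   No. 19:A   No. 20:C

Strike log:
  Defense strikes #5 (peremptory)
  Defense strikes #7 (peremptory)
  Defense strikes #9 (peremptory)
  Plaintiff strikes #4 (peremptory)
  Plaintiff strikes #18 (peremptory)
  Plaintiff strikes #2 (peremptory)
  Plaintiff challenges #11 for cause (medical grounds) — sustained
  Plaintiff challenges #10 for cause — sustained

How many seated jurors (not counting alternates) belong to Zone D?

0

Removed: #2, #4, #5, #7, #9, #10, #11, #18.
Seated jurors 1–7: #1, #3, #6, #8, #12, #13, #14 (alternates #15, #16, #17 not counted).
None of those are in Zone D → 0.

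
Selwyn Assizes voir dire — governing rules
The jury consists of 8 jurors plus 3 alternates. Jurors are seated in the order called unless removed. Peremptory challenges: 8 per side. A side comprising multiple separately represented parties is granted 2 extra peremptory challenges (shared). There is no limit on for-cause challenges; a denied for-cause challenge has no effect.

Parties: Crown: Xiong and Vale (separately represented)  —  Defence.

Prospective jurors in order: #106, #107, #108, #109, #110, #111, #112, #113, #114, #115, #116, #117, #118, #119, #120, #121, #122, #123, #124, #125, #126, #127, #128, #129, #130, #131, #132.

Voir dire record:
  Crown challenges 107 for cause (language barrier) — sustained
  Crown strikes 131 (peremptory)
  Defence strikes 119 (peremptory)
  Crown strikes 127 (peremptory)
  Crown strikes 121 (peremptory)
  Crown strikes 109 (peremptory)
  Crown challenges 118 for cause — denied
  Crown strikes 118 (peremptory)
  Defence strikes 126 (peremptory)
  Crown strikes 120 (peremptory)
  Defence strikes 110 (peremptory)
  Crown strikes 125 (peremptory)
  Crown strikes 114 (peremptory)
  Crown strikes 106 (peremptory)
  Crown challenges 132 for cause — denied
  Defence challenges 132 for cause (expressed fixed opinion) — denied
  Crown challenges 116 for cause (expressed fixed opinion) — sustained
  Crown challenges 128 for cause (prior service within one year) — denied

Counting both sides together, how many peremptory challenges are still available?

6

Crown allotment: 8 base + 2 multi-party = 10. Defence allotment: 8.
Crown peremptories used: #131, #127, #121, #109, #118, #120, #125, #114, #106 — 9 (for-cause on #107, #118, #132, #116, #128 don't count).
Defence peremptories used: #119, #126, #110 — 3 (the for-cause on #132 doesn't count).
Remaining: (10 − 9) + (8 − 3) = 6.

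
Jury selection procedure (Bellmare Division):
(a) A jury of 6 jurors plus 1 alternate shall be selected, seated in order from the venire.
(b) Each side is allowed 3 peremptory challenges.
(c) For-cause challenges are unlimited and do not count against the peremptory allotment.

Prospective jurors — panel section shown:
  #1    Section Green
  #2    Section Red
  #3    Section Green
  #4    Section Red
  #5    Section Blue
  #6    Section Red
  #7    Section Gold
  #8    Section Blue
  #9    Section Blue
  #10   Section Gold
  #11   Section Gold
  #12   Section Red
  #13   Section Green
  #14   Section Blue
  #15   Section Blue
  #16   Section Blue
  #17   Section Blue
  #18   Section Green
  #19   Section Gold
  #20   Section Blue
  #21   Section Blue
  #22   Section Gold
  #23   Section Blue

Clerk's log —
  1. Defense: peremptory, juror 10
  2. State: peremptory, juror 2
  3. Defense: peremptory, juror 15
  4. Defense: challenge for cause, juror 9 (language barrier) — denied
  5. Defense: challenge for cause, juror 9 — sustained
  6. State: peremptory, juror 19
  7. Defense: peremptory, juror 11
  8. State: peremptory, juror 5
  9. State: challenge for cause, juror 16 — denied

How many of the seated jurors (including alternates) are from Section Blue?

1

Removed: #2, #5, #9, #10, #11, #15, #19.
Seated (7 incl. alternates): #1, #3, #4, #6, #7, #8, #12.
Of those, in Section Blue: #8 → 1.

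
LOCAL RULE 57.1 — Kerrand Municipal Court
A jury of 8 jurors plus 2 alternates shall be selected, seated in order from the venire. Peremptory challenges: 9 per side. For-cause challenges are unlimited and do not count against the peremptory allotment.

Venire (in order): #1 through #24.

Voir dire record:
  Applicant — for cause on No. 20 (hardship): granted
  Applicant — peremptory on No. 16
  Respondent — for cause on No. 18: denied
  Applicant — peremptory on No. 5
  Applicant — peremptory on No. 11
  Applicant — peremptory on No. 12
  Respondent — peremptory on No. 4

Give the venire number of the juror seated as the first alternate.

Removed: #4, #5, #11, #12, #16, #20. (#18 stays — for-cause denied.)
Seating in order: seats 1–8 → #1, #2, #3, #6, #7, #8, #9, #10; alternates → #13, #14.
So alternate 1 is #13.

13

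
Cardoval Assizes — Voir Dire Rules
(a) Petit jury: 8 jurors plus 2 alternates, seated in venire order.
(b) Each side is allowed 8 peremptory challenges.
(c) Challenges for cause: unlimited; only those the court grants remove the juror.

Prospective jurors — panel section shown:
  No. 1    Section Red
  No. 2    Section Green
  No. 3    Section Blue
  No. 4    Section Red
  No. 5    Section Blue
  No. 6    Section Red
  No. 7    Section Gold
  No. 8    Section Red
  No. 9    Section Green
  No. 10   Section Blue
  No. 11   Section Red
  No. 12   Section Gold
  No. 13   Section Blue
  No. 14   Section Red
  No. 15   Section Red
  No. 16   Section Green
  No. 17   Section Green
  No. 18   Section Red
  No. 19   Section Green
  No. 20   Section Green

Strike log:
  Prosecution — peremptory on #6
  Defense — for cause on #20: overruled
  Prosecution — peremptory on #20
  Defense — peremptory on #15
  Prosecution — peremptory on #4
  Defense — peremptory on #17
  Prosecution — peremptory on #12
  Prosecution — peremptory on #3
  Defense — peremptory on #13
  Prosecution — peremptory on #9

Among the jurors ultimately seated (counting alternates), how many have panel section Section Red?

Removed: #3, #4, #6, #9, #12, #13, #15, #17, #20.
Seated (10 incl. alternates): #1, #2, #5, #7, #8, #10, #11, #14, #16, #18.
Of those, in Section Red: #1, #8, #11, #14, #18 → 5.

5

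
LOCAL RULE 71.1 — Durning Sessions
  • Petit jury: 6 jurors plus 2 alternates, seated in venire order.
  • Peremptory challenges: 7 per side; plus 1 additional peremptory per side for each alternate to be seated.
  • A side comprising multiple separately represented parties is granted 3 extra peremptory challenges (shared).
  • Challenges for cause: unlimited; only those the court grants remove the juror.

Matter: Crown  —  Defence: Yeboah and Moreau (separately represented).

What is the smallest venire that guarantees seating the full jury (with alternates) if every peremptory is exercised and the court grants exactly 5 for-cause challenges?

Seats to fill: 6 + 2 alternates = 8.
Peremptories — Crown: 7 + 1×2 = 9; Defence: 7 + 1×2 + 3 = 12; total 21.
For-cause removals: 5.
Minimum venire: 8 + 21 + 5 = 34.

34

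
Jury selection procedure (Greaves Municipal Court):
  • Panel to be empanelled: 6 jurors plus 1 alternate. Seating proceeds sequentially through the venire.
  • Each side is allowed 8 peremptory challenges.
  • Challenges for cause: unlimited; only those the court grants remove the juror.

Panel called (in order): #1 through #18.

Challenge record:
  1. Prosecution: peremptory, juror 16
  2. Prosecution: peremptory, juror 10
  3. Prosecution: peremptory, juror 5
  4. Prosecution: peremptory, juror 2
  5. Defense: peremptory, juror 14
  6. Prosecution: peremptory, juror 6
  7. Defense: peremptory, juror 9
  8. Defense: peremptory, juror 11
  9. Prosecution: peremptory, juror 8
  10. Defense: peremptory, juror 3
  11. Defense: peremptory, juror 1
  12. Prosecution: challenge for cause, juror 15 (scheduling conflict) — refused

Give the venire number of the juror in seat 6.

17

Removed: #1, #2, #3, #5, #6, #8, #9, #10, #11, #14, #16. (#15 stays — for-cause denied.)
Seating in order: seats 1–6 → #4, #7, #12, #13, #15, #17; alternates → #18.
So seat 6 is #17.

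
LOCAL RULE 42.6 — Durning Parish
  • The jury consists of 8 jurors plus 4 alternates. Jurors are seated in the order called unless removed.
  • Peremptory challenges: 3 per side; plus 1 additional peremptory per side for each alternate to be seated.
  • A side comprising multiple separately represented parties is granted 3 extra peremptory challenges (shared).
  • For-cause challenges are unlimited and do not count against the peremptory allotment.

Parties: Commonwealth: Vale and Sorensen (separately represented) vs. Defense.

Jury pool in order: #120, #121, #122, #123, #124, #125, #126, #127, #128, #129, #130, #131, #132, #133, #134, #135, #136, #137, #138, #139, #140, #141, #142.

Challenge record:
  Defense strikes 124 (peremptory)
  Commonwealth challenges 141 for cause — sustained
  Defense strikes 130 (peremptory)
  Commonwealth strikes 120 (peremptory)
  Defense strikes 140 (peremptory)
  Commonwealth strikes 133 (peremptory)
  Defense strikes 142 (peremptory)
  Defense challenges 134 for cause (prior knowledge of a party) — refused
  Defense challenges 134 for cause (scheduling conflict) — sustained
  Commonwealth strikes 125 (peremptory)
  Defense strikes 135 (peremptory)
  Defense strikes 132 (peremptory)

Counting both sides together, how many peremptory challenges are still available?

Commonwealth allotment: 3 base + 1 × 4 alternates + 3 multi-party = 10. Defense allotment: 3 base + 1 × 4 alternates = 7.
Commonwealth peremptories used: #120, #133, #125 — 3 (the for-cause on #141 doesn't count).
Defense peremptories used: #124, #130, #140, #142, #135, #132 — 6 (for-cause on #134, #134 don't count).
Remaining: (10 − 3) + (7 − 6) = 8.

8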